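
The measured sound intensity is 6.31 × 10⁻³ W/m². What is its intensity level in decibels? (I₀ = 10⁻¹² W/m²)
β = 10·log₁₀(I/I₀) = 98 dB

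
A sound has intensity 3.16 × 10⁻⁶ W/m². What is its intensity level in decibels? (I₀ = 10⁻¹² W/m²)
β = 10·log₁₀(I/I₀) = 65 dB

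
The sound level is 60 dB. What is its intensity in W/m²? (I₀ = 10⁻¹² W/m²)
I = I₀·10^(β/10) = 1.00 × 10⁻⁶ W/m²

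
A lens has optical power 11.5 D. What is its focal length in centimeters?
f = 1/P = 8.696 cm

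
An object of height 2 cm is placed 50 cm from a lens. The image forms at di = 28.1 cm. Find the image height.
hi = (-di/do) × ho = -1.124 cm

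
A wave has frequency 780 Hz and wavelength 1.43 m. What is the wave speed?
v = fλ = 1115 m/s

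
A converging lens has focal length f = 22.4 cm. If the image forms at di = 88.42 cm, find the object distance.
1/do = 1/f − 1/di → do = 30 cm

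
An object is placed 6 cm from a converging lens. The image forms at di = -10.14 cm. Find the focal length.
1/f = 1/do + 1/di → f = 14.7 cm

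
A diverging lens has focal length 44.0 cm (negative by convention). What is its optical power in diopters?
P = 1/f = -2.273 D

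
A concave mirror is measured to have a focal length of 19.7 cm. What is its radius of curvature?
R = 2|f| = 39.4 cm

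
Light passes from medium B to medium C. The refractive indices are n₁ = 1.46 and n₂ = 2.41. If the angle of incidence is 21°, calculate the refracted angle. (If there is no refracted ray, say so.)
sin θ₂ = (n₁/n₂)·sin θ₁ = 0.2171 → θ₂ = 12.54°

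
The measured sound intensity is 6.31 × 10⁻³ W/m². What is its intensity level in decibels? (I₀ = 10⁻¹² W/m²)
β = 10·log₁₀(I/I₀) = 98 dB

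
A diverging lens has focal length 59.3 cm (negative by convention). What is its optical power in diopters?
P = 1/f = -1.686 D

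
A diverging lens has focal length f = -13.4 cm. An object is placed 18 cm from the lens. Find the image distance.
1/di = 1/f − 1/do → di = -7.682 cm (virtual image)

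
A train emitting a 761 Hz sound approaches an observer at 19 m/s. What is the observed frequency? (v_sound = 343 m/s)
f_obs = f·v/(v − v_s) = 805.6 Hz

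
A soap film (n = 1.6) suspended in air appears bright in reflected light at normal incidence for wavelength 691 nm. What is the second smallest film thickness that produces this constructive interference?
2nt = (m − ½)λ with m = 2 → t = (m − ½)λ/(2n) = 323.9 nm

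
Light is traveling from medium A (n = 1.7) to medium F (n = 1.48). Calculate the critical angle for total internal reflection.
θc = arcsin(n₂/n₁) = 60.53°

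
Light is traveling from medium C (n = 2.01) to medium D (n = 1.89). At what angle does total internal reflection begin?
θc = arcsin(n₂/n₁) = 70.1°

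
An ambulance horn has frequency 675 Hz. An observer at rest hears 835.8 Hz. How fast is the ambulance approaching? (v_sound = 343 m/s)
v_s = v·(1 − f/f_obs) = 65.99 m/s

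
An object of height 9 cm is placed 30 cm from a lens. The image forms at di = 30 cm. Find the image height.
hi = (-di/do) × ho = -9 cm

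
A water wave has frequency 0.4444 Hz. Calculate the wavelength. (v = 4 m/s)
λ = v/f = 9.001 m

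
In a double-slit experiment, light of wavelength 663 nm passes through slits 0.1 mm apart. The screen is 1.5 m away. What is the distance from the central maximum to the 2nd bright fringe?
y = mλL/d = 19.89 mm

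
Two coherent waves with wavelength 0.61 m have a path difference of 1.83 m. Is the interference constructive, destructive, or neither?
constructive — path difference = 3λ, a whole number of wavelengths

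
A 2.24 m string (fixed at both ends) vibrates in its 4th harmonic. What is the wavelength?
λₙ = 2L/n = 1.12 m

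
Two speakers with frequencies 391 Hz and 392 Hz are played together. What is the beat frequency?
1 Hz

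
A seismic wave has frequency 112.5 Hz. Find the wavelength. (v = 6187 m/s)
λ = v/f = 55 m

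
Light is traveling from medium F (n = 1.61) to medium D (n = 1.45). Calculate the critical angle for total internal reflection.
θc = arcsin(n₂/n₁) = 64.24°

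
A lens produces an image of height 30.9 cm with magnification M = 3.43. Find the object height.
ho = |hi|/|M| = 9.009 cm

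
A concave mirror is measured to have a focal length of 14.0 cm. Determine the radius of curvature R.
R = 2|f| = 28 cm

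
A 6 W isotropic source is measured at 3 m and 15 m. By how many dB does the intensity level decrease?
Δβ = 20·log₁₀(r₂/r₁) = 13.98 dB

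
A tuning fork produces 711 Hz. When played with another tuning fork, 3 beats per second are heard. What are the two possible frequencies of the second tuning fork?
f₂ = 711 ± 3 Hz → 714 Hz or 708 Hz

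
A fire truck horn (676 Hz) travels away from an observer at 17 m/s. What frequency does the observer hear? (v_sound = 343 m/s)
f_obs = f·v/(v + v_s) = 644.1 Hz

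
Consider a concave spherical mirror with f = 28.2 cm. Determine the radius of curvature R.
R = 2|f| = 56.4 cm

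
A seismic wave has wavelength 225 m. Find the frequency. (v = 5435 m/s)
f = v/λ = 24.16 Hz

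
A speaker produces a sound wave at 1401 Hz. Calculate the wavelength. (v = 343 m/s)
λ = v/f = 0.2448 m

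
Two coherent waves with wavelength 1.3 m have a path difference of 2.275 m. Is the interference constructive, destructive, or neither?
neither (partial) — path difference = 1.75λ, neither a whole number of wavelengths nor an odd multiple of λ/2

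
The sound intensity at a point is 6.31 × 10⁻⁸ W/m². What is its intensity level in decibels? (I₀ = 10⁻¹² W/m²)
β = 10·log₁₀(I/I₀) = 48 dB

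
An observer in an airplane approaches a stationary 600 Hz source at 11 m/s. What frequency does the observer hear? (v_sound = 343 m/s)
f_obs = f·(v + v_o)/v = 619.2 Hz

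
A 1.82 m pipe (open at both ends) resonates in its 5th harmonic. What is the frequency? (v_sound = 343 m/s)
fₙ = nv/(2L) = 471.2 Hz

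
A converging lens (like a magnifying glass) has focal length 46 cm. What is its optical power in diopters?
P = 1/f = 2.174 D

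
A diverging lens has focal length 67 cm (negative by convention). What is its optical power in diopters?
P = 1/f = -1.493 D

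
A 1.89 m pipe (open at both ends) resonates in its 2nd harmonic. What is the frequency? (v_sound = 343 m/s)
fₙ = nv/(2L) = 181.5 Hz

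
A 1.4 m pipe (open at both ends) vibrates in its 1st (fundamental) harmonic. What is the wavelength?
λₙ = 2L/n = 2.8 m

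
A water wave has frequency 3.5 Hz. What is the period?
T = 1/f = 0.2857 s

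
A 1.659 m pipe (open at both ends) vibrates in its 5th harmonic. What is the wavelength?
λₙ = 2L/n = 0.6636 m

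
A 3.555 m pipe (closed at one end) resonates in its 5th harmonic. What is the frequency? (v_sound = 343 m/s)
fₙ = nv/(4L) = 120.6 Hz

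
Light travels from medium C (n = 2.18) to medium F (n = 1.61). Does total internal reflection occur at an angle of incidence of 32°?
θc = arcsin(n₂/n₁) = 47.61°; 32° < θc, so no — the ray refracts.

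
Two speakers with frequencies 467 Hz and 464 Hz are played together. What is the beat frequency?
3 Hz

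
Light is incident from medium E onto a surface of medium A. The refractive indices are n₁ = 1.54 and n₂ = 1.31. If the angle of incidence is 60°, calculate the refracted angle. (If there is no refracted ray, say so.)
sin θ₂ = (n₁/n₂)·sin θ₁ = 1.018 > 1, so there is no refracted ray — the light undergoes total internal reflection.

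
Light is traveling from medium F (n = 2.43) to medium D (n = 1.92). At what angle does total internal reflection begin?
θc = arcsin(n₂/n₁) = 52.2°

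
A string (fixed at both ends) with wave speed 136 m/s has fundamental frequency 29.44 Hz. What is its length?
L = v/(2f₁) = 2.31 m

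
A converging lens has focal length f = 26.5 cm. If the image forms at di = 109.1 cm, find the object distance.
1/do = 1/f − 1/di → do = 35 cm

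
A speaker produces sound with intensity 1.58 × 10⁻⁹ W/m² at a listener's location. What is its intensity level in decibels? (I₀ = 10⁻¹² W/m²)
β = 10·log₁₀(I/I₀) = 31.99 dB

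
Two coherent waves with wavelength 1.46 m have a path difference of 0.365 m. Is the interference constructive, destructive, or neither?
neither (partial) — path difference = 0.25λ, neither a whole number of wavelengths nor an odd multiple of λ/2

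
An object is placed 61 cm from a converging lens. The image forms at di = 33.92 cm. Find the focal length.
1/f = 1/do + 1/di → f = 21.8 cm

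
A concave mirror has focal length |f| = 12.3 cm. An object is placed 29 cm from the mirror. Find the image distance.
f = +12.3 cm (concave); 1/di = 1/f − 1/do → di = 21.36 cm (real image, in front of mirror)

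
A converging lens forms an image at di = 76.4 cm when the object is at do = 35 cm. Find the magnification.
M = −di/do = -2.183 (inverted image)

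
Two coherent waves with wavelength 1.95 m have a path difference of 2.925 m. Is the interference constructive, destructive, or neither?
destructive — path difference = 1.5λ, an odd multiple of λ/2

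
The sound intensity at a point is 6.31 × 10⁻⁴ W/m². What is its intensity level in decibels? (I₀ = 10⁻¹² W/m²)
β = 10·log₁₀(I/I₀) = 88 dB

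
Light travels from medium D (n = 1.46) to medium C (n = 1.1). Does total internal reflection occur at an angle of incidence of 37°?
θc = arcsin(n₂/n₁) = 48.89°; 37° < θc, so no — the ray refracts.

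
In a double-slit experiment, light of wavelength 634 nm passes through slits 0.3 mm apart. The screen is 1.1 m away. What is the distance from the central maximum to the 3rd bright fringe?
y = mλL/d = 6.974 mm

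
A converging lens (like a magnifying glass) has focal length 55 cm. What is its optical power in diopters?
P = 1/f = 1.818 D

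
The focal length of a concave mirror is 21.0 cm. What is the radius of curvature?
R = 2|f| = 42 cm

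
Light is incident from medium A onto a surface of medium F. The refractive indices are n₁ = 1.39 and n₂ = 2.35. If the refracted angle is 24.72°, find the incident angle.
sin θ₁ = (n₂/n₁)·sin θ₂ → θ₁ = 44.99°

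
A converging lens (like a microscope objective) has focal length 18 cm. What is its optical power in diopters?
P = 1/f = 5.556 D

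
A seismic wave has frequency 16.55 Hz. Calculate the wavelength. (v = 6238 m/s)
λ = v/f = 376.9 m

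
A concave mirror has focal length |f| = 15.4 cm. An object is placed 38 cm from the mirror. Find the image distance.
f = +15.4 cm (concave); 1/di = 1/f − 1/do → di = 25.89 cm (real image, in front of mirror)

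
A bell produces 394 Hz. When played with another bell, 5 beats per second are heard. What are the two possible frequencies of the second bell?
f₂ = 394 ± 5 Hz → 399 Hz or 389 Hz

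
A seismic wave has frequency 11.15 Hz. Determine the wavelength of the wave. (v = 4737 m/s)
λ = v/f = 424.8 m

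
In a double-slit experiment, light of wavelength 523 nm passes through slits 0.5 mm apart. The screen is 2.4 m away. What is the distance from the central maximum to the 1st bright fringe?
y = mλL/d = 2.51 mm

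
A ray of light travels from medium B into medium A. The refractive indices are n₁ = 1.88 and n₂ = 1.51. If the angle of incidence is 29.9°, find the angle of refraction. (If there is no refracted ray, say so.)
sin θ₂ = (n₁/n₂)·sin θ₁ = 0.6206 → θ₂ = 38.36°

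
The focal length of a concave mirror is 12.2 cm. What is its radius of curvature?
R = 2|f| = 24.4 cm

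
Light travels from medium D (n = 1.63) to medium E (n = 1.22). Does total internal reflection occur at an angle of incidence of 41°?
θc = arcsin(n₂/n₁) = 48.46°; 41° < θc, so no — the ray refracts.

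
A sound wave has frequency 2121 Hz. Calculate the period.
T = 1/f = 4.715 × 10⁻⁴ s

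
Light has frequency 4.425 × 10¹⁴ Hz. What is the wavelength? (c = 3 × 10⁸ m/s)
λ = c/f = 678 nm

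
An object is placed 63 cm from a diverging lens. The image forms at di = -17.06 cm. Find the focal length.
1/f = 1/do + 1/di → f = -23.4 cm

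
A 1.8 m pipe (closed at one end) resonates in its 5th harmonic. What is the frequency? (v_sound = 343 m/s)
fₙ = nv/(4L) = 238.2 Hz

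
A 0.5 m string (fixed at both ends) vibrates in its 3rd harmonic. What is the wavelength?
λₙ = 2L/n = 0.3333 m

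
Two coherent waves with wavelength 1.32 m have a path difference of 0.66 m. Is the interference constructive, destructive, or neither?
destructive — path difference = 0.5λ, an odd multiple of λ/2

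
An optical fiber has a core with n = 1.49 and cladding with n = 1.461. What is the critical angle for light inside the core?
θc = arcsin(n_cladding/n_core) = 78.68°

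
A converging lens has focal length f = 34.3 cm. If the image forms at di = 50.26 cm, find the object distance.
1/do = 1/f − 1/di → do = 108 cm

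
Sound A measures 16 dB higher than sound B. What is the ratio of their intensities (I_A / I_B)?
I_A/I_B = 10^(Δβ/10) = 39.81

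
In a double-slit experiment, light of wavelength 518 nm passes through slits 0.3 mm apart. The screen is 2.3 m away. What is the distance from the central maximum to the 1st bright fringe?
y = mλL/d = 3.971 mm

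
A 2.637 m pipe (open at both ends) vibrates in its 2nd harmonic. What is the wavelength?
λₙ = 2L/n = 2.637 m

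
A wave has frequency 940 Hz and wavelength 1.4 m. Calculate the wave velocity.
v = fλ = 1316 m/s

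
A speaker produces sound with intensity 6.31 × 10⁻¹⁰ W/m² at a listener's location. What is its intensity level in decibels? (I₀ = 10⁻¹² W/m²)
β = 10·log₁₀(I/I₀) = 28 dB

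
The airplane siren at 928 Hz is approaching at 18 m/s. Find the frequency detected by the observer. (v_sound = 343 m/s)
f_obs = f·v/(v − v_s) = 979.4 Hz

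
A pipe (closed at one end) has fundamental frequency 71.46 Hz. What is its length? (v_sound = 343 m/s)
L = v/(4f₁) = 1.2 m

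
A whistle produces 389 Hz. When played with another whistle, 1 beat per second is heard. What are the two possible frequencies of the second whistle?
f₂ = 389 ± 1 Hz → 390 Hz or 388 Hz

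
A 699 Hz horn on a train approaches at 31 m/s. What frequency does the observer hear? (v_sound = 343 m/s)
f_obs = f·v/(v − v_s) = 768.5 Hz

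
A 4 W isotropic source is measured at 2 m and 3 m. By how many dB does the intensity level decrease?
Δβ = 20·log₁₀(r₂/r₁) = 3.522 dB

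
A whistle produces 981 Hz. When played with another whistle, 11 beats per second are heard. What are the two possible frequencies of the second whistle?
f₂ = 981 ± 11 Hz → 992 Hz or 970 Hz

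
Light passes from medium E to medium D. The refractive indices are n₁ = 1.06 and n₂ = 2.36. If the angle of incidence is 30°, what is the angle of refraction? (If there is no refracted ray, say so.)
sin θ₂ = (n₁/n₂)·sin θ₁ = 0.2246 → θ₂ = 12.98°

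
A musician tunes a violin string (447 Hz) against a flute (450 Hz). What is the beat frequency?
3 Hz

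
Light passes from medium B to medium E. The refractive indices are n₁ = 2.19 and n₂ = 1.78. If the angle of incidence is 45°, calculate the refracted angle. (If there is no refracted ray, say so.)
sin θ₂ = (n₁/n₂)·sin θ₁ = 0.87 → θ₂ = 60.46°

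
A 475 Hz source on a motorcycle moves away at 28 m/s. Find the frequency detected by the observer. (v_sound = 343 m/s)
f_obs = f·v/(v + v_s) = 439.2 Hz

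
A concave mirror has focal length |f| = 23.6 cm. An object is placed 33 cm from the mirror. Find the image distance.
f = +23.6 cm (concave); 1/di = 1/f − 1/do → di = 82.85 cm (real image, in front of mirror)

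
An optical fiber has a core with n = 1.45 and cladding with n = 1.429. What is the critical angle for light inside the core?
θc = arcsin(n_cladding/n_core) = 80.24°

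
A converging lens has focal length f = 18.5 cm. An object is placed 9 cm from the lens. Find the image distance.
1/di = 1/f − 1/do → di = -17.53 cm (virtual image)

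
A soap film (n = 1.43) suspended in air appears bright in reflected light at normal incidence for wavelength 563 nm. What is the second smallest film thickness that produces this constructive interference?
2nt = (m − ½)λ with m = 2 → t = (m − ½)λ/(2n) = 295.3 nm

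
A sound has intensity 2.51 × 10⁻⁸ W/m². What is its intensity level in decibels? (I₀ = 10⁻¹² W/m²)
β = 10·log₁₀(I/I₀) = 44 dB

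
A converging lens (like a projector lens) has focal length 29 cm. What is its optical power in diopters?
P = 1/f = 3.448 D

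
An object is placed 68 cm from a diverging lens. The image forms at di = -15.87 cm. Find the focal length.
1/f = 1/do + 1/di → f = -20.7 cm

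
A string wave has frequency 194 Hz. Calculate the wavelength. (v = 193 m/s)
λ = v/f = 0.9948 m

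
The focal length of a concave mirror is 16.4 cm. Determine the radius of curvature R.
R = 2|f| = 32.8 cm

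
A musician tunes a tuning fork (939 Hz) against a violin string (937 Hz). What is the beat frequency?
2 Hz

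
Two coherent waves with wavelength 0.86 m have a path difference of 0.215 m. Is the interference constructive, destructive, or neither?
neither (partial) — path difference = 0.25λ, neither a whole number of wavelengths nor an odd multiple of λ/2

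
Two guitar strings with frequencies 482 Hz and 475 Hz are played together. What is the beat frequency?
7 Hz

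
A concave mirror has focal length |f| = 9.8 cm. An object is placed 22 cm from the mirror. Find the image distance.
f = +9.8 cm (concave); 1/di = 1/f − 1/do → di = 17.67 cm (real image, in front of mirror)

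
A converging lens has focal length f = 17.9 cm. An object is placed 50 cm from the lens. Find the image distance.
1/di = 1/f − 1/do → di = 27.88 cm (real image)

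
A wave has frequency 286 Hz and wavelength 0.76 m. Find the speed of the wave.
v = fλ = 217.4 m/s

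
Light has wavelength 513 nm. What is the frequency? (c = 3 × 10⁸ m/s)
f = c/λ = 5.848 × 10¹⁴ Hz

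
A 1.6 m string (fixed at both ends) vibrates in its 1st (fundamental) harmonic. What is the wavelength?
λₙ = 2L/n = 3.2 m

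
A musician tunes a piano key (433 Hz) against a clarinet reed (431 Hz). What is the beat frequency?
2 Hz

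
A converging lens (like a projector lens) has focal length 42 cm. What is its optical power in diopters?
P = 1/f = 2.381 D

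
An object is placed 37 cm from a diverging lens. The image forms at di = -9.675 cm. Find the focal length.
1/f = 1/do + 1/di → f = -13.1 cm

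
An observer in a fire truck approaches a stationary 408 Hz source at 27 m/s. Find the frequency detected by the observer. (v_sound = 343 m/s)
f_obs = f·(v + v_o)/v = 440.1 Hz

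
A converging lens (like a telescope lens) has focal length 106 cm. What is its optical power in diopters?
P = 1/f = 0.9434 D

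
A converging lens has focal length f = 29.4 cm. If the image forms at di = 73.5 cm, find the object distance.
1/do = 1/f − 1/di → do = 49 cm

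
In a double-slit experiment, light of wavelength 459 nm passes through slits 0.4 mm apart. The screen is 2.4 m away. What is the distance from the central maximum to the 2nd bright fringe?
y = mλL/d = 5.508 mm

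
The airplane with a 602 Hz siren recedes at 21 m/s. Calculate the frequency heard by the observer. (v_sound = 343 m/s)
f_obs = f·v/(v + v_s) = 567.3 Hz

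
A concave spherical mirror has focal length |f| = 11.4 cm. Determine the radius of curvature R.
R = 2|f| = 22.8 cm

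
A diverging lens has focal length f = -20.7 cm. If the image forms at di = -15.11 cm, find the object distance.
1/do = 1/f − 1/di → do = 55.95 cm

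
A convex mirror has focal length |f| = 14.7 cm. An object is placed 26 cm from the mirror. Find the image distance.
f = −14.7 cm (convex); 1/di = 1/f − 1/do → di = -9.391 cm (virtual image, behind mirror)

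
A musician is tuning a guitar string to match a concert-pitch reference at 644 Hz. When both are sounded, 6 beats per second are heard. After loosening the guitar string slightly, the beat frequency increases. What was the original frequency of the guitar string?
638 Hz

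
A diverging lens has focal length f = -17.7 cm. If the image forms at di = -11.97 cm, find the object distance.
1/do = 1/f − 1/di → do = 36.98 cm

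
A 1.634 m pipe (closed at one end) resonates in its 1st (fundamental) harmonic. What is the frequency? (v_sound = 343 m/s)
fₙ = nv/(4L) = 52.48 Hz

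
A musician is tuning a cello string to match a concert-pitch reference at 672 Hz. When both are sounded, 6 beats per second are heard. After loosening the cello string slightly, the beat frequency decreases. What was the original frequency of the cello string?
678 Hz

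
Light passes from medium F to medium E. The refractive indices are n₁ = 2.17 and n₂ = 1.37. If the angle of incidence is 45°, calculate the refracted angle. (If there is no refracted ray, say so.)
sin θ₂ = (n₁/n₂)·sin θ₁ = 1.12 > 1, so there is no refracted ray — the light undergoes total internal reflection.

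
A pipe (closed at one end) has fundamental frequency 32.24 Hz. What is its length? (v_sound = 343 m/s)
L = v/(4f₁) = 2.66 m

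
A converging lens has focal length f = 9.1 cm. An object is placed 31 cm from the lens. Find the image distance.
1/di = 1/f − 1/do → di = 12.88 cm (real image)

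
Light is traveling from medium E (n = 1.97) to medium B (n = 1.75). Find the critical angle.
θc = arcsin(n₂/n₁) = 62.66°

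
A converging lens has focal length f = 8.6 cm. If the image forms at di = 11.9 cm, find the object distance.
1/do = 1/f − 1/di → do = 31.01 cm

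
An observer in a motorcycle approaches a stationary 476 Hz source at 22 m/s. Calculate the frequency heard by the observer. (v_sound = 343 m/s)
f_obs = f·(v + v_o)/v = 506.5 Hz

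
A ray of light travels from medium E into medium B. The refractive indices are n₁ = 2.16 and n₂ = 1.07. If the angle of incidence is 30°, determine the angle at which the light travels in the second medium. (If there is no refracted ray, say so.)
sin θ₂ = (n₁/n₂)·sin θ₁ = 1.009 > 1, so there is no refracted ray — the light undergoes total internal reflection.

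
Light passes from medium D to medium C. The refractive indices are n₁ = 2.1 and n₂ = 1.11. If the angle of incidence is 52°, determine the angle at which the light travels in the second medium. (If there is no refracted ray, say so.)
sin θ₂ = (n₁/n₂)·sin θ₁ = 1.491 > 1, so there is no refracted ray — the light undergoes total internal reflection.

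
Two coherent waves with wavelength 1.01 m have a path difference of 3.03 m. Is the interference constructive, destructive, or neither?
constructive — path difference = 3λ, a whole number of wavelengths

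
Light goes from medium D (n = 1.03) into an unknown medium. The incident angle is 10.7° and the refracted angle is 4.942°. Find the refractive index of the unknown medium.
n₂ = n₁·sin θ₁ / sin θ₂ = 2.22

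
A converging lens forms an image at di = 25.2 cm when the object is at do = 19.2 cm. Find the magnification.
M = −di/do = -1.312 (inverted image)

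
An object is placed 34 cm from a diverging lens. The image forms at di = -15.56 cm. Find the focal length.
1/f = 1/do + 1/di → f = -28.69 cm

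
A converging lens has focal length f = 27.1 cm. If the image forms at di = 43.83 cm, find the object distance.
1/do = 1/f − 1/di → do = 71 cm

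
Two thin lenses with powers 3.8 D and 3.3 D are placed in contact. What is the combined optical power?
P_total = P₁ + P₂ = 7.1 D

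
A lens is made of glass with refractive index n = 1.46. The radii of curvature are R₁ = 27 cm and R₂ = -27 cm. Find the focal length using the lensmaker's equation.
1/f = (n − 1)(1/R₁ − 1/R₂) → f = 29.35 cm (converging lens)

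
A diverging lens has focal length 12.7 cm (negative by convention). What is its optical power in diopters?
P = 1/f = -7.874 D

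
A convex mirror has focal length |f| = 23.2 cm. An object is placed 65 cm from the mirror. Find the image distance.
f = −23.2 cm (convex); 1/di = 1/f − 1/do → di = -17.1 cm (virtual image, behind mirror)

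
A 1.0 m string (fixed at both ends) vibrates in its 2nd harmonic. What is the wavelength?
λₙ = 2L/n = 1 m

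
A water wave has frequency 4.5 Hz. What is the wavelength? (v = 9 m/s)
λ = v/f = 2 m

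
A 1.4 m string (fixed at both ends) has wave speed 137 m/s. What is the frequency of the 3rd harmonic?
fₙ = nv/(2L) = 146.8 Hz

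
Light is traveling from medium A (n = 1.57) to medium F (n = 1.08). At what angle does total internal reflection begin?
θc = arcsin(n₂/n₁) = 43.46°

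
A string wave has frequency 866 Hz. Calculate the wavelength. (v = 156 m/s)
λ = v/f = 0.1801 m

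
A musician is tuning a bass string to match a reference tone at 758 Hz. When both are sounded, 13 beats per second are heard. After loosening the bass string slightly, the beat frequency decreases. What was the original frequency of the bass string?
771 Hz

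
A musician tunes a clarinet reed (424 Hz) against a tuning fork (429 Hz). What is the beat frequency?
5 Hz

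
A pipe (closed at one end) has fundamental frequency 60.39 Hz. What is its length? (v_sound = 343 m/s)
L = v/(4f₁) = 1.42 m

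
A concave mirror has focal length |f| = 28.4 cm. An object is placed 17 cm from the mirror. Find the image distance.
f = +28.4 cm (concave); 1/di = 1/f − 1/do → di = -42.35 cm (virtual image, behind mirror)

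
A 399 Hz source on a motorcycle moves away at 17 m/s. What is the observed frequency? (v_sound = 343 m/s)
f_obs = f·v/(v + v_s) = 380.2 Hz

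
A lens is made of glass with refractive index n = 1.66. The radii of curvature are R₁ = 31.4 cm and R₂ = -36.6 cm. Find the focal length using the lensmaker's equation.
1/f = (n − 1)(1/R₁ − 1/R₂) → f = 25.61 cm (converging lens)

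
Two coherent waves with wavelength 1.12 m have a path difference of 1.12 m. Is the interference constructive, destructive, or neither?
constructive — path difference = 1λ, a whole number of wavelengths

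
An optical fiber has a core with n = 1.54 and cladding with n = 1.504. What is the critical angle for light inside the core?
θc = arcsin(n_cladding/n_core) = 77.59°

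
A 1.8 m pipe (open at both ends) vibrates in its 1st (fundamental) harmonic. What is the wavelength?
λₙ = 2L/n = 3.6 m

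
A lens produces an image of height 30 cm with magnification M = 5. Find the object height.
ho = |hi|/|M| = 6 cm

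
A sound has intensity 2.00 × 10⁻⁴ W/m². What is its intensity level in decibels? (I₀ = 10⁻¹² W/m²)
β = 10·log₁₀(I/I₀) = 83.01 dB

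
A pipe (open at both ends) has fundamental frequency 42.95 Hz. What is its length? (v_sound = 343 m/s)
L = v/(2f₁) = 3.993 m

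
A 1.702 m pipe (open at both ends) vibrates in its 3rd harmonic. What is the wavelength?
λₙ = 2L/n = 1.135 m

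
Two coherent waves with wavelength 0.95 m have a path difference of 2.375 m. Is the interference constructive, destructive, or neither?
destructive — path difference = 2.5λ, an odd multiple of λ/2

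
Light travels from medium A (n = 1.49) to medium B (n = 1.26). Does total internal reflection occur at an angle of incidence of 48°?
θc = arcsin(n₂/n₁) = 57.74°; 48° < θc, so no — the ray refracts.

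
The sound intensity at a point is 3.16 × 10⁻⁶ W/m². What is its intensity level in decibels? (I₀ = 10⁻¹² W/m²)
β = 10·log₁₀(I/I₀) = 65 dB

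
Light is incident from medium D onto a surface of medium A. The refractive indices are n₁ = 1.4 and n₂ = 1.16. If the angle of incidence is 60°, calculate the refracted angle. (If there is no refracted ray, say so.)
sin θ₂ = (n₁/n₂)·sin θ₁ = 1.045 > 1, so there is no refracted ray — the light undergoes total internal reflection.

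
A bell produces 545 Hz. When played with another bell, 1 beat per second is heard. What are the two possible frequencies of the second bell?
f₂ = 545 ± 1 Hz → 546 Hz or 544 Hz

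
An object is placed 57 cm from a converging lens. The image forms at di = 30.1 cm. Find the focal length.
1/f = 1/do + 1/di → f = 19.7 cm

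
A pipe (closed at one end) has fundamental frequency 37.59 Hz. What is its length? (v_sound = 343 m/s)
L = v/(4f₁) = 2.281 m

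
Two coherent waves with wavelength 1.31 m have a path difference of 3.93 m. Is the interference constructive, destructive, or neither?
constructive — path difference = 3λ, a whole number of wavelengths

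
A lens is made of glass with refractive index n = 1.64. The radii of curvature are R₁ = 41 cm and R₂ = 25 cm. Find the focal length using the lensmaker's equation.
1/f = (n − 1)(1/R₁ − 1/R₂) → f = -100.1 cm (diverging lens)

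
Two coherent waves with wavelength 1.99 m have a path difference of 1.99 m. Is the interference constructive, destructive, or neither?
constructive — path difference = 1λ, a whole number of wavelengths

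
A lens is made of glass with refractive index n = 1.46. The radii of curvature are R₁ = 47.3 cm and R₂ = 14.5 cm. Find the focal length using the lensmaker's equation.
1/f = (n − 1)(1/R₁ − 1/R₂) → f = -45.46 cm (diverging lens)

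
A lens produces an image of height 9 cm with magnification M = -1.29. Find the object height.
ho = |hi|/|M| = 6.977 cm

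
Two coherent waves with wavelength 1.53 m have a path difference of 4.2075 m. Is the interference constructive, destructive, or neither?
neither (partial) — path difference = 2.75λ, neither a whole number of wavelengths nor an odd multiple of λ/2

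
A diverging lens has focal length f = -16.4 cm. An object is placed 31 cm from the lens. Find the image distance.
1/di = 1/f − 1/do → di = -10.73 cm (virtual image)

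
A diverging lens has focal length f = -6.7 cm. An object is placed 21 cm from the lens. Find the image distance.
1/di = 1/f − 1/do → di = -5.079 cm (virtual image)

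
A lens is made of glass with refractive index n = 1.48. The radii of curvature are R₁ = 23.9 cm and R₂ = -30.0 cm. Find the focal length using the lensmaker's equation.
1/f = (n − 1)(1/R₁ − 1/R₂) → f = 27.71 cm (converging lens)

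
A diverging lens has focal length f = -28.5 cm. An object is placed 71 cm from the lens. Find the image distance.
1/di = 1/f − 1/do → di = -20.34 cm (virtual image)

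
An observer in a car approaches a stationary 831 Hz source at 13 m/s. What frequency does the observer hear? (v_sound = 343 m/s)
f_obs = f·(v + v_o)/v = 862.5 Hz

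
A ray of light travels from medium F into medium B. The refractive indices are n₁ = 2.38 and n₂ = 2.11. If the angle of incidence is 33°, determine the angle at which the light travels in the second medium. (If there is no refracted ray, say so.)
sin θ₂ = (n₁/n₂)·sin θ₁ = 0.6143 → θ₂ = 37.9°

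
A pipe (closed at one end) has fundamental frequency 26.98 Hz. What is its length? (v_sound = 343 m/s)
L = v/(4f₁) = 3.178 m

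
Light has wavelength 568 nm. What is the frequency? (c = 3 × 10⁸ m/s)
f = c/λ = 5.282 × 10¹⁴ Hz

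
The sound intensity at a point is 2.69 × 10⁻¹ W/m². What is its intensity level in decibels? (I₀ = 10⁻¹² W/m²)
β = 10·log₁₀(I/I₀) = 114.3 dB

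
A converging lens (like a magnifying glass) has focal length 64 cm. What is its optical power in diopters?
P = 1/f = 1.562 D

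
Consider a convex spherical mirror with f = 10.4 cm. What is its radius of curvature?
R = 2|f| = 20.8 cm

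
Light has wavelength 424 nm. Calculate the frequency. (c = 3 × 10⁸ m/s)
f = c/λ = 7.075 × 10¹⁴ Hz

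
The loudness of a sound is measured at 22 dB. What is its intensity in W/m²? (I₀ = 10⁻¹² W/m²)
I = I₀·10^(β/10) = 1.58 × 10⁻¹⁰ W/m²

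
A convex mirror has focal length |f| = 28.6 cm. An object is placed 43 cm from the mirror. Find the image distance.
f = −28.6 cm (convex); 1/di = 1/f − 1/do → di = -17.18 cm (virtual image, behind mirror)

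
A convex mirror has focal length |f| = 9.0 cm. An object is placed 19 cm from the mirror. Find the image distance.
f = −9.0 cm (convex); 1/di = 1/f − 1/do → di = -6.107 cm (virtual image, behind mirror)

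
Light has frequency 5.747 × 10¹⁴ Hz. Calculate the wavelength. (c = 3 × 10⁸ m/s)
λ = c/f = 522 nm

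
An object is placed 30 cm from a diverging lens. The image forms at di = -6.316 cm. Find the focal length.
1/f = 1/do + 1/di → f = -8 cm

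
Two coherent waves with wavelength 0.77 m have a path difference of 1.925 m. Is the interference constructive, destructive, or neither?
destructive — path difference = 2.5λ, an odd multiple of λ/2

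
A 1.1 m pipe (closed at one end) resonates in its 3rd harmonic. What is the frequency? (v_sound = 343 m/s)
fₙ = nv/(4L) = 233.9 Hz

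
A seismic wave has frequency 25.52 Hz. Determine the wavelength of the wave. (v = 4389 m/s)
λ = v/f = 172 m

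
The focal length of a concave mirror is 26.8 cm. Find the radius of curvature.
R = 2|f| = 53.6 cm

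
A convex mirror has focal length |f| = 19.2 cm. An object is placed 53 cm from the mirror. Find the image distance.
f = −19.2 cm (convex); 1/di = 1/f − 1/do → di = -14.09 cm (virtual image, behind mirror)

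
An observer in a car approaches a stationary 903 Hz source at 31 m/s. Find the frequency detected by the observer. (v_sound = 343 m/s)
f_obs = f·(v + v_o)/v = 984.6 Hz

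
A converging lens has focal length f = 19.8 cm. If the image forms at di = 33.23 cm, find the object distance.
1/do = 1/f − 1/di → do = 48.99 cm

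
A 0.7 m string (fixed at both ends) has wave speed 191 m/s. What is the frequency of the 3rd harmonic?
fₙ = nv/(2L) = 409.3 Hz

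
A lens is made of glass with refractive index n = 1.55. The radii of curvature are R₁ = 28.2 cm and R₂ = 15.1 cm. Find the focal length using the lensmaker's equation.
1/f = (n − 1)(1/R₁ − 1/R₂) → f = -59.1 cm (diverging lens)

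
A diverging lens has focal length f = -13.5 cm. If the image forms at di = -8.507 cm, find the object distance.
1/do = 1/f − 1/di → do = 23 cm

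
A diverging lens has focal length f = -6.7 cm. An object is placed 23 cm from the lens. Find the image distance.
1/di = 1/f − 1/do → di = -5.189 cm (virtual image)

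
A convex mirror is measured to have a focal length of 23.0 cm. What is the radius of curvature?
R = 2|f| = 46 cm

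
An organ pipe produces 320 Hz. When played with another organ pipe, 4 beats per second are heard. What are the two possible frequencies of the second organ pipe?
f₂ = 320 ± 4 Hz → 324 Hz or 316 Hz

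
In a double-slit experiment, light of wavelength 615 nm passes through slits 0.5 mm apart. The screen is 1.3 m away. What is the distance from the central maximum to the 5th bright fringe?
y = mλL/d = 7.995 mm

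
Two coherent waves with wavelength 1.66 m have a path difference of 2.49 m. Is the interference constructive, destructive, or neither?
destructive — path difference = 1.5λ, an odd multiple of λ/2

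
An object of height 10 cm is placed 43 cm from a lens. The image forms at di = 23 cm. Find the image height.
hi = (-di/do) × ho = -5.349 cm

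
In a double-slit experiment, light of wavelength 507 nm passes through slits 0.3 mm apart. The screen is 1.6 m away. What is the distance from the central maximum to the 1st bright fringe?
y = mλL/d = 2.704 mm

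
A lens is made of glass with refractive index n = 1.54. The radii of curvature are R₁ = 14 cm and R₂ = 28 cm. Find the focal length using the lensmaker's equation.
1/f = (n − 1)(1/R₁ − 1/R₂) → f = 51.85 cm (converging lens)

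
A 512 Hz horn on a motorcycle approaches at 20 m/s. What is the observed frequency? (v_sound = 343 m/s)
f_obs = f·v/(v − v_s) = 543.7 Hz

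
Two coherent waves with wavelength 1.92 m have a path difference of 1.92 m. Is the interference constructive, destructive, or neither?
constructive — path difference = 1λ, a whole number of wavelengths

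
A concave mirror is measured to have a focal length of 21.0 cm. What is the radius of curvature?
R = 2|f| = 42 cm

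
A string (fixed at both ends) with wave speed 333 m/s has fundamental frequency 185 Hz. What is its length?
L = v/(2f₁) = 0.9 m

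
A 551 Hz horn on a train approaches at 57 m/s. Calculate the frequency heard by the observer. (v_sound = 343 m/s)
f_obs = f·v/(v − v_s) = 660.8 Hz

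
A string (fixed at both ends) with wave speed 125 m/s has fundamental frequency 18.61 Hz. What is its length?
L = v/(2f₁) = 3.358 m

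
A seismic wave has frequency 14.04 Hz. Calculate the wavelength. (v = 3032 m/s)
λ = v/f = 216 m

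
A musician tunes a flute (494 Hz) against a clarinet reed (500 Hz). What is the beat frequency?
6 Hz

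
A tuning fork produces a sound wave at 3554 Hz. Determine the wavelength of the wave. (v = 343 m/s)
λ = v/f = 0.09651 m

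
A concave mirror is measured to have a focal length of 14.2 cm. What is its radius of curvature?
R = 2|f| = 28.4 cm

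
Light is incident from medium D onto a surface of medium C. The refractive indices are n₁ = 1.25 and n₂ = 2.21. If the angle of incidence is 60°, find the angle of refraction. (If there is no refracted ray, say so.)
sin θ₂ = (n₁/n₂)·sin θ₁ = 0.4898 → θ₂ = 29.33°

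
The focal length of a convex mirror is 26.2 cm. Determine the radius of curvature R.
R = 2|f| = 52.4 cm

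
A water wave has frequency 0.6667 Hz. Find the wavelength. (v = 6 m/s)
λ = v/f = 9 m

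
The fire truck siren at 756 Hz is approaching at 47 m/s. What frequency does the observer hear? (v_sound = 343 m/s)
f_obs = f·v/(v − v_s) = 876 Hz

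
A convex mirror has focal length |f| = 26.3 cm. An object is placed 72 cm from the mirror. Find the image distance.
f = −26.3 cm (convex); 1/di = 1/f − 1/do → di = -19.26 cm (virtual image, behind mirror)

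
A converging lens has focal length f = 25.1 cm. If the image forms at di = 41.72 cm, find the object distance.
1/do = 1/f − 1/di → do = 63.01 cm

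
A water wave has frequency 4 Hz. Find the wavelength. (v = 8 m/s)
λ = v/f = 2 m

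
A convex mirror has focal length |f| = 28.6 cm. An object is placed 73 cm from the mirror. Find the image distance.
f = −28.6 cm (convex); 1/di = 1/f − 1/do → di = -20.55 cm (virtual image, behind mirror)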